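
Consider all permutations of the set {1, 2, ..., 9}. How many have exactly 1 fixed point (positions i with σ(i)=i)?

Choose which one of the 9 is fixed: C(9,1) = 9.
The other 8 form a derangement: !8 = 14833.
Total: 9 × 14833 = 133497.

133497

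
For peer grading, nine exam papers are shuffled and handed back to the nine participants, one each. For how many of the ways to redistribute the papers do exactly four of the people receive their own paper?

Pick the 4 fixed positions: C(9,4) = 126 ways.
The remaining 5 must be deranged: !5 = 44.
Total: 126 × 44 = 5544.

5544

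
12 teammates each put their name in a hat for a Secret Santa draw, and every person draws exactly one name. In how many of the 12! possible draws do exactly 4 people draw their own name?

7342335

Choose which 4 of the 12 are fixed: C(12,4) = 495.
The other 8 form a derangement: !8 = 14833.
Total: 495 × 14833 = 7342335.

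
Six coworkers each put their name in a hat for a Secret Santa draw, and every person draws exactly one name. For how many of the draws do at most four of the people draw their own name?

719

# with exactly i fixed is C(6,i)·!(6-i); sum over i=0..4:
  i=0: C(6,0)·!6 = 1·265 = 265
  i=1: C(6,1)·!5 = 6·44 = 264
  i=2: C(6,2)·!4 = 15·9 = 135
  i=3: C(6,3)·!3 = 20·2 = 40
  i=4: C(6,4)·!2 = 15·1 = 15
Total = 719.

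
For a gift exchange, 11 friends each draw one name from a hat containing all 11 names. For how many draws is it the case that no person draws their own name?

The subfactorial !11 = [11!/e] (nearest integer).
11! = 39916800, and 39916800/e ≈ 14684570.08, so !11 = 14684570.

14684570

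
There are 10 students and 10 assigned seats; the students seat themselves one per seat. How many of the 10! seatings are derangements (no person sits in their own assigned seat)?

1334961

The subfactorial !10 = [10!/e] (nearest integer).
10! = 3628800, and 3628800/e ≈ 1334960.92, so !10 = 1334961.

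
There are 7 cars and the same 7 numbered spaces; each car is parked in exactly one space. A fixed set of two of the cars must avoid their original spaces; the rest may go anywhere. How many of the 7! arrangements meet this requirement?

Let A_j be the event that the j-th constrained one is fixed. By inclusion-exclusion over the 2 events:
Σ_{j=0}^{2} (-1)^j C(2,j)(7-j)!
= C(2,0)·7! - C(2,1)·6! + C(2,2)·5!
= 5040 - 1440 + 120
= 3720

3720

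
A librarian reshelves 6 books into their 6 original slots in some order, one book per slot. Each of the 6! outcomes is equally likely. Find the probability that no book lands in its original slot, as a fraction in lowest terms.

53/144

Favorable outcomes: !6 = 265.
Total outcomes: 6! = 720.
Probability = 265/720 = 53/144.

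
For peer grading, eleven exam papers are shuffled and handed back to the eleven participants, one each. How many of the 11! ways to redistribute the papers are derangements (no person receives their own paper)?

14684570

Recurrence: !11 = 11·!10 + (-1)^11.
!11 = 11·1334961 - 1 = 14684570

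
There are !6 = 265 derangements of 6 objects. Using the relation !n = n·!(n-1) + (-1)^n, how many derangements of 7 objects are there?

1854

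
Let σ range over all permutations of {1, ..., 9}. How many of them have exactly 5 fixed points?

1134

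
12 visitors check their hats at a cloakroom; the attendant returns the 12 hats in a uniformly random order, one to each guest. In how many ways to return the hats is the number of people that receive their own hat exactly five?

1468368

Pick the 5 fixed positions: C(12,5) = 792 ways.
The other 7 form a derangement: !7 = 1854.
Total: 792 × 1854 = 1468368.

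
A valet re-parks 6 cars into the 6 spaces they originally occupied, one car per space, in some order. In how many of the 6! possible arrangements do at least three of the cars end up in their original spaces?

Sum C(6,i)·!(6-i) for i = 3..6:
  i=3: C(6,3)·!3 = 20·2 = 40
  i=4: C(6,4)·!2 = 15·1 = 15
  i=5: C(6,5)·!1 = 6·0 = 0
  i=6: C(6,6)·!0 = 1·1 = 1
Total = 56.

56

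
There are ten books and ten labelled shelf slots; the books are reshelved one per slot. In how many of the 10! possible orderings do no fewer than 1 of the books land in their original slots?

2293839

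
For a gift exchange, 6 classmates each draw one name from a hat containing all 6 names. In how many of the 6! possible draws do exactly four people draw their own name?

15

Pick the 4 fixed positions: C(6,4) = 15 ways.
The remaining 2 must be deranged: !2 = 1.
Total: 15 × 1 = 15.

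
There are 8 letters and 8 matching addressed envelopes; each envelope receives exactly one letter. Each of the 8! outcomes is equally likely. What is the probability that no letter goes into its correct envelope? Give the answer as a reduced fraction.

2119/5760

Favorable outcomes: !8 = 14833.
Total outcomes: 8! = 40320.
Probability = 14833/40320 = 2119/5760.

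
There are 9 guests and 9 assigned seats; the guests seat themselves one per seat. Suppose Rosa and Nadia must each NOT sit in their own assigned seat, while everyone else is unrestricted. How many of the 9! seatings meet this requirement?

Inclusion-exclusion on the 2 forbidden self-matches:
Σ_{j=0}^{2} (-1)^j C(2,j)(9-j)!
= C(2,0)·9! - C(2,1)·8! + C(2,2)·7!
= 362880 - 80640 + 5040
= 287280

287280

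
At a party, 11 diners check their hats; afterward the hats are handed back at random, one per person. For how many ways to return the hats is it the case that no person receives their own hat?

14684570

The number of derangements of 11 is !11 = Σ_{k=0}^{11} (-1)^k·11!/k!
= 11! - 11!/1! + 11!/2! - 11!/3! + 11!/4! - 11!/5! + 11!/6! - 11!/7! + 11!/8! - 11!/9! + 11!/10! - 11!/11!
= 39916800 - 39916800 + 19958400 - 6652800 + 1663200 - 332640 + 55440 - 7920 + 990 - 110 + 11 - 1
= 14684570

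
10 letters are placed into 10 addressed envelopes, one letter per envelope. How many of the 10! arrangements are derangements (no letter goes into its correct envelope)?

1334961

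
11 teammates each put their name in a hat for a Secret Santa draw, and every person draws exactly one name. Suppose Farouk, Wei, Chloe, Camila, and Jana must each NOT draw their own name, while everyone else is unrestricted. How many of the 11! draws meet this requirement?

Let A_j be the event that the j-th constrained one is fixed. By inclusion-exclusion over the 5 events:
Σ_{j=0}^{5} (-1)^j C(5,j)(11-j)!
= C(5,0)·11! - C(5,1)·10! + C(5,2)·9! - C(5,3)·8! + C(5,4)·7! - C(5,5)·6!
= 39916800 - 18144000 + 3628800 - 403200 + 25200 - 720
= 25022880

25022880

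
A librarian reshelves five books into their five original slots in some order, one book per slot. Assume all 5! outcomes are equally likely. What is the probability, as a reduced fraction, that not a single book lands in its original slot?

11/30

Favorable outcomes: !5 = 44.
Total outcomes: 5! = 120.
Probability = 44/120 = 11/30.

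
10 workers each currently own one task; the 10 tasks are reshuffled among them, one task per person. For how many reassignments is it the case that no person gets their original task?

Use !n = (n-1)(!(n-1) + !(n-2)).
!10 = 9·(133496 + 14833) = 9·148329 = 1334961

1334961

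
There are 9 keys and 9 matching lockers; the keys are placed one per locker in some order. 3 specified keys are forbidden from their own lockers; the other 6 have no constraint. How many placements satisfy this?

256320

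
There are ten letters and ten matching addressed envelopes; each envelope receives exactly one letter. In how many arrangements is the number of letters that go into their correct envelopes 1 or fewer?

Sum C(10,i)·!(10-i) for i = 0..1:
  i=0: C(10,0)·!10 = 1·1334961 = 1334961
  i=1: C(10,1)·!9 = 10·133496 = 1334960
Total = 2669921.

2669921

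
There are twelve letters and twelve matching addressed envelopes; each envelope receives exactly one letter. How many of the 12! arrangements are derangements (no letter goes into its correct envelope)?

176214841

The subfactorial !12 = [12!/e] (nearest integer).
12! = 479001600, and 479001600/e ≈ 176214840.93, so !12 = 176214841.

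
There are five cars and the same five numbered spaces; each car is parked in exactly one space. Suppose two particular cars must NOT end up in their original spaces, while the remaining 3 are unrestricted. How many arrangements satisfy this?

78

Let A_j be the event that the j-th constrained one is fixed. By inclusion-exclusion over the 2 events:
Σ_{j=0}^{2} (-1)^j C(2,j)(5-j)!
= C(2,0)·5! - C(2,1)·4! + C(2,2)·3!
= 120 - 48 + 6
= 78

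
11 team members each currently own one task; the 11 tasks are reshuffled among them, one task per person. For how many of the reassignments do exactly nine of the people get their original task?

55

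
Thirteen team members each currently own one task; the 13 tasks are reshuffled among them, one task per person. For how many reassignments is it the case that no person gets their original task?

2290792932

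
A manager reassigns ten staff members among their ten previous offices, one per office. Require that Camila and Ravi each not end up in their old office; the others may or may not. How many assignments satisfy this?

Inclusion-exclusion on the 2 forbidden self-matches:
Σ_{j=0}^{2} (-1)^j C(2,j)(10-j)!
= C(2,0)·10! - C(2,1)·9! + C(2,2)·8!
= 3628800 - 725760 + 40320
= 2943360

2943360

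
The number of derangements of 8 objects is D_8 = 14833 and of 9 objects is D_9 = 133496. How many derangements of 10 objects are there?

1334961

D_10 = (10-1)·(D_9 + D_8) = 9·(133496 + 14833) = 9·148329 = 1334961.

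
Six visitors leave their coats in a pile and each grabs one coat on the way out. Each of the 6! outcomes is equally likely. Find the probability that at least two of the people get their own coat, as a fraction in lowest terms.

191/720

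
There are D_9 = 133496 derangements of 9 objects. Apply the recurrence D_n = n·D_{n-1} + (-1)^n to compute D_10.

D_10 = 10·133496 + 1 = 1334961.

1334961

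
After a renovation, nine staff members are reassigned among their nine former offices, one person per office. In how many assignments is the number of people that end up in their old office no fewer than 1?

229384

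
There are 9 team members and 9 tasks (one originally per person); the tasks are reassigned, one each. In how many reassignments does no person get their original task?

133496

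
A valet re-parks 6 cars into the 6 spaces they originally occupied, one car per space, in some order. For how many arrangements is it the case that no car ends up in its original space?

The number of derangements of 6 is !6 = Σ_{k=0}^{6} (-1)^k·6!/k!
= 6! - 6!/1! + 6!/2! - 6!/3! + 6!/4! - 6!/5! + 6!/6!
= 720 - 720 + 360 - 120 + 30 - 6 + 1
= 265

265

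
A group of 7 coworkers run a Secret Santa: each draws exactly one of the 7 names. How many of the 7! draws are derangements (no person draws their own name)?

!7 is the nearest integer to 7!/e.
7! = 5040, and 5040/e ≈ 1854.11, so !7 = 1854.

1854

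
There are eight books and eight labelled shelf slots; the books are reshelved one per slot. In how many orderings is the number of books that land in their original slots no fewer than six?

29

# with exactly i fixed is C(8,i)·!(8-i); sum over i=6..8:
  i=6: C(8,6)·!2 = 28·1 = 28
  i=7: C(8,7)·!1 = 8·0 = 0
  i=8: C(8,8)·!0 = 1·1 = 1
Total = 29.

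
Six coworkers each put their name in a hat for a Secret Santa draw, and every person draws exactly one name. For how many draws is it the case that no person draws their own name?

!6 = 6! · Σ_{k=0}^{6} (-1)^k/k!
= 6! - 6!/1! + 6!/2! - 6!/3! + 6!/4! - 6!/5! + 6!/6!
= 720 - 720 + 360 - 120 + 30 - 6 + 1
= 265

265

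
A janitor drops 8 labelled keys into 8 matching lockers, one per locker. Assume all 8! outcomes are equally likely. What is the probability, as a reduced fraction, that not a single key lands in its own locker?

2119/5760

Favorable outcomes: !8 = 14833.
Total outcomes: 8! = 40320.
Probability = 14833/40320 = 2119/5760.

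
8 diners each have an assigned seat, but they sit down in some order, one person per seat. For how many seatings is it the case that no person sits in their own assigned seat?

The subfactorial !8 = [8!/e] (nearest integer).
8! = 40320, and 40320/e ≈ 14832.90, so !8 = 14833.

14833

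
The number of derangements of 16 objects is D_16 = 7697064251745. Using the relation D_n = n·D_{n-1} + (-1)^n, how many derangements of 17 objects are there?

130850092279664

D_17 = 17·7697064251745 - 1 = 130850092279664.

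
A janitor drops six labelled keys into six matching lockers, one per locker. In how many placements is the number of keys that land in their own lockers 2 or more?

Sum C(6,i)·!(6-i) for i = 2..6:
  i=2: C(6,2)·!4 = 15·9 = 135
  i=3: C(6,3)·!3 = 20·2 = 40
  i=4: C(6,4)·!2 = 15·1 = 15
  i=5: C(6,5)·!1 = 6·0 = 0
  i=6: C(6,6)·!0 = 1·1 = 1
Total = 191.

191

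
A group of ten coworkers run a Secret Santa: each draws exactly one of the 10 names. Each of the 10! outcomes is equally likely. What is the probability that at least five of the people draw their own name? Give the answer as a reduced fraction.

Favorable outcomes: Σ_{i≥5} C(10,i)·!(10-i) = 252·44 + 210·9 + 120·2 + 45·1 + 10·0 + 1·1 = 13264.
Total outcomes: 10! = 3628800.
Probability = 13264/3628800 = 829/226800.

829/226800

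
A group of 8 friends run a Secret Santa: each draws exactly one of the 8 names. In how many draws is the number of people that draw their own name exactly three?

2464

Choose which 3 of the 8 are fixed: C(8,3) = 56.
The remaining 5 must be deranged: !5 = 44.
Total: 56 × 44 = 2464.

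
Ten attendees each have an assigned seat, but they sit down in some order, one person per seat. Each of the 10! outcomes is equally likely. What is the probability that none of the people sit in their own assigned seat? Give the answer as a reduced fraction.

Favorable outcomes: !10 = 1334961.
Total outcomes: 10! = 3628800.
Probability = 1334961/3628800 = 16481/44800.

16481/44800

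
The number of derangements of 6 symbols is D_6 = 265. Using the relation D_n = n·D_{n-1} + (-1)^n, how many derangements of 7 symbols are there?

D_7 = 7·265 - 1 = 1854.

1854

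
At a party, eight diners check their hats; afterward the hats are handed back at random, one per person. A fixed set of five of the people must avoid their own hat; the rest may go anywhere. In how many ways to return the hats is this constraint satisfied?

Inclusion-exclusion on the 5 forbidden self-matches:
Σ_{j=0}^{5} (-1)^j C(5,j)(8-j)!
= C(5,0)·8! - C(5,1)·7! + C(5,2)·6! - C(5,3)·5! + C(5,4)·4! - C(5,5)·3!
= 40320 - 25200 + 7200 - 1200 + 120 - 6
= 21234

21234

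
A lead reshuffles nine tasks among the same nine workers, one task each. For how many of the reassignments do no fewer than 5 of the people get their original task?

1339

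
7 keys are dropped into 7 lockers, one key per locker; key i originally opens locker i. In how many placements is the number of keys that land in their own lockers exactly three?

315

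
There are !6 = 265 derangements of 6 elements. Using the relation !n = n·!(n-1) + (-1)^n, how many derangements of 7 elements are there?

!7 = 7·265 - 1 = 1854.

1854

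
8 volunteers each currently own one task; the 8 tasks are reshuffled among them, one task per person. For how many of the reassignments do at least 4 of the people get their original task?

Sum C(8,i)·!(8-i) for i = 4..8:
  i=4: C(8,4)·!4 = 70·9 = 630
  i=5: C(8,5)·!3 = 56·2 = 112
  i=6: C(8,6)·!2 = 28·1 = 28
  i=7: C(8,7)·!1 = 8·0 = 0
  i=8: C(8,8)·!0 = 1·1 = 1
Total = 771.

771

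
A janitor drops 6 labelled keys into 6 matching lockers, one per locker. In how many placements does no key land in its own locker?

265

Recurrence: !6 = 6·!5 + (-1)^6.
!6 = 6·44 + 1 = 265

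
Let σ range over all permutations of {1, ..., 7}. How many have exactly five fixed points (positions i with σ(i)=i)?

21

Pick the 5 fixed positions: C(7,5) = 21 ways.
The other 2 form a derangement: !2 = 1.
Total: 21 × 1 = 21.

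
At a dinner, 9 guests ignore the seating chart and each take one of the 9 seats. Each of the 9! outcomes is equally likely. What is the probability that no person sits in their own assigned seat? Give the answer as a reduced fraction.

16687/45360

Favorable outcomes: !9 = 133496.
Total outcomes: 9! = 362880.
Probability = 133496/362880 = 16687/45360.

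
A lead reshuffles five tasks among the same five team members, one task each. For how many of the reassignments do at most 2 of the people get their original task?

Sum C(5,i)·!(5-i) for i = 0..2:
  i=0: C(5,0)·!5 = 1·44 = 44
  i=1: C(5,1)·!4 = 5·9 = 45
  i=2: C(5,2)·!3 = 10·2 = 20
Total = 109.

109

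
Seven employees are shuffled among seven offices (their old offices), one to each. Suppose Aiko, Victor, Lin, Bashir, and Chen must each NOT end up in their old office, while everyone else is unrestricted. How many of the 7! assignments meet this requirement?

Inclusion-exclusion on the 5 forbidden self-matches:
Σ_{j=0}^{5} (-1)^j C(5,j)(7-j)!
= C(5,0)·7! - C(5,1)·6! + C(5,2)·5! - C(5,3)·4! + C(5,4)·3! - C(5,5)·2!
= 5040 - 3600 + 1200 - 240 + 30 - 2
= 2428

2428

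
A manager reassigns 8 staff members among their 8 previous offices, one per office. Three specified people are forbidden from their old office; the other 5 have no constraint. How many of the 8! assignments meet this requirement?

27240

Inclusion-exclusion on the 3 forbidden self-matches:
Σ_{j=0}^{3} (-1)^j C(3,j)(8-j)!
= C(3,0)·8! - C(3,1)·7! + C(3,2)·6! - C(3,3)·5!
= 40320 - 15120 + 2160 - 120
= 27240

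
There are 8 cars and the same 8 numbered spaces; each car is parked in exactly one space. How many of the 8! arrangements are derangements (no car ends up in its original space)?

The number of derangements of 8 is !8 = Σ_{k=0}^{8} (-1)^k·8!/k!
= 8! - 8!/1! + 8!/2! - 8!/3! + 8!/4! - 8!/5! + 8!/6! - 8!/7! + 8!/8!
= 40320 - 40320 + 20160 - 6720 + 1680 - 336 + 56 - 8 + 1
= 14833

14833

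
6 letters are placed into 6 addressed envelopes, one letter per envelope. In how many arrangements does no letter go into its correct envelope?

265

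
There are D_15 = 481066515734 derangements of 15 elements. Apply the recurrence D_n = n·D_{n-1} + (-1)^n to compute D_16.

D_16 = 16·481066515734 + 1 = 7697064251745.

7697064251745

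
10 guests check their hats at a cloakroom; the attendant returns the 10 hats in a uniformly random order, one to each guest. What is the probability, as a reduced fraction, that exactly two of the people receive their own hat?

Favorable outcomes: C(10,2)·!8 = 45·14833 = 667485.
Total outcomes: 10! = 3628800.
Probability = 667485/3628800 = 2119/11520.

2119/11520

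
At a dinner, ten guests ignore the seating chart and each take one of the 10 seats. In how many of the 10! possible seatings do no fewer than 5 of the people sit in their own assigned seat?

13264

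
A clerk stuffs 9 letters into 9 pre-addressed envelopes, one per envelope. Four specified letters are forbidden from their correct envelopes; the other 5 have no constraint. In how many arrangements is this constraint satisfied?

229080

Let A_j be the event that the j-th constrained one is fixed. By inclusion-exclusion over the 4 events:
Σ_{j=0}^{4} (-1)^j C(4,j)(9-j)!
= C(4,0)·9! - C(4,1)·8! + C(4,2)·7! - C(4,3)·6! + C(4,4)·5!
= 362880 - 161280 + 30240 - 2880 + 120
= 229080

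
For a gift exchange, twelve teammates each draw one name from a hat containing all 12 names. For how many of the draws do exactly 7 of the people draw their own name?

Choose which 7 of the 12 are fixed: C(12,7) = 792.
The remaining 5 must be deranged: !5 = 44.
Total: 792 × 44 = 34848.

34848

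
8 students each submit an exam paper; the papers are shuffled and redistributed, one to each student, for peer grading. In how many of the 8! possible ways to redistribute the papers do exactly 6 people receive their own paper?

Choose which 6 of the 8 are fixed: C(8,6) = 28.
The other 2 form a derangement: !2 = 1.
Total: 28 × 1 = 28.

28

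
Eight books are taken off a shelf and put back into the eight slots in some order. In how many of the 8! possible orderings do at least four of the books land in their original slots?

# with exactly i fixed is C(8,i)·!(8-i); sum over i=4..8:
  i=4: C(8,4)·!4 = 70·9 = 630
  i=5: C(8,5)·!3 = 56·2 = 112
  i=6: C(8,6)·!2 = 28·1 = 28
  i=7: C(8,7)·!1 = 8·0 = 0
  i=8: C(8,8)·!0 = 1·1 = 1
Total = 771.

771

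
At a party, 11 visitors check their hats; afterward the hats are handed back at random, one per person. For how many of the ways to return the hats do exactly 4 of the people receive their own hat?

Pick the 4 fixed positions: C(11,4) = 330 ways.
The remaining 7 must be deranged: !7 = 1854.
Total: 330 × 1854 = 611820.

611820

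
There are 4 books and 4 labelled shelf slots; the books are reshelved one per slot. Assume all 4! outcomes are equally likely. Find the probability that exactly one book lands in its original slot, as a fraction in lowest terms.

1/3

Favorable outcomes: C(4,1)·!3 = 4·2 = 8.
Total outcomes: 4! = 24.
Probability = 8/24 = 1/3.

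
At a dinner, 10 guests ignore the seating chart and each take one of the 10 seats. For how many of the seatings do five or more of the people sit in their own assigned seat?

13264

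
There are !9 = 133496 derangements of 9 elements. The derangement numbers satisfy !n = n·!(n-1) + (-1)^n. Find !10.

1334961

!10 = 10·133496 + 1 = 1334961.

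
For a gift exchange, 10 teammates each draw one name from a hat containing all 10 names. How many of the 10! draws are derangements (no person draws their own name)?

1334961

Use !n = (n-1)(!(n-1) + !(n-2)).
!10 = 9·(133496 + 14833) = 9·148329 = 1334961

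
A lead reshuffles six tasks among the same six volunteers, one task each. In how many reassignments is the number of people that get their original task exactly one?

264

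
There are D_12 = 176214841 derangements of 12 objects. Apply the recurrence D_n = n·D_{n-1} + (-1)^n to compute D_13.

D_13 = 13·176214841 - 1 = 2290792932.

2290792932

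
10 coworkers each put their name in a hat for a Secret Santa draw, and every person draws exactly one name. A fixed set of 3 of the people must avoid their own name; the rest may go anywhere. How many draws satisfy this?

2656080

Inclusion-exclusion on the 3 forbidden self-matches:
Σ_{j=0}^{3} (-1)^j C(3,j)(10-j)!
= C(3,0)·10! - C(3,1)·9! + C(3,2)·8! - C(3,3)·7!
= 3628800 - 1088640 + 120960 - 5040
= 2656080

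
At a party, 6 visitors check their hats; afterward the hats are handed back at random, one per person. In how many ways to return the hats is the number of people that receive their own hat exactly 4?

Pick the 4 fixed positions: C(6,4) = 15 ways.
The remaining 2 must be deranged: !2 = 1.
Total: 15 × 1 = 15.

15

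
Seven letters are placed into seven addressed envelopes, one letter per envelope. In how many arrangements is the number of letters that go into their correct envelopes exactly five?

21

Choose which 5 of the 7 are fixed: C(7,5) = 21.
The other 2 form a derangement: !2 = 1.
Total: 21 × 1 = 21.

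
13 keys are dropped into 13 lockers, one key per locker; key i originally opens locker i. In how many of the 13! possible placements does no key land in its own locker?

The subfactorial !13 = [13!/e] (nearest integer).
13! = 6227020800, and 6227020800/e ≈ 2290792932.07, so !13 = 2290792932.

2290792932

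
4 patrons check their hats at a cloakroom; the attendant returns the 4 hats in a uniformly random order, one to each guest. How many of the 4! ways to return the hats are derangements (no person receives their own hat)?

The subfactorial !4 = [4!/e] (nearest integer).
4! = 24, and 24/e ≈ 8.83, so !4 = 9.

9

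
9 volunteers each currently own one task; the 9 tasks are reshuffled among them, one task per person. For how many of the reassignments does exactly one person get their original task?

Choose which one of the 9 is fixed: C(9,1) = 9.
The remaining 8 must be deranged: !8 = 14833.
Total: 9 × 14833 = 133497.

133497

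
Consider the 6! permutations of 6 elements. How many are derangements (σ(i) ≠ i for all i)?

By inclusion-exclusion, !6 = Σ (-1)^k · 6!/k! for k=0..6
= 6! - 6!/1! + 6!/2! - 6!/3! + 6!/4! - 6!/5! + 6!/6!
= 720 - 720 + 360 - 120 + 30 - 6 + 1
= 265

265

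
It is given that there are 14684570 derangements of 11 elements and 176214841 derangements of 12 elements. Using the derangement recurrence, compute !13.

2290792932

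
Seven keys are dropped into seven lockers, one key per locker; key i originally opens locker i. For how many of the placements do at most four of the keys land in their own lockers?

# with exactly i fixed is C(7,i)·!(7-i); sum over i=0..4:
  i=0: C(7,0)·!7 = 1·1854 = 1854
  i=1: C(7,1)·!6 = 7·265 = 1855
  i=2: C(7,2)·!5 = 21·44 = 924
  i=3: C(7,3)·!4 = 35·9 = 315
  i=4: C(7,4)·!3 = 35·2 = 70
Total = 5018.

5018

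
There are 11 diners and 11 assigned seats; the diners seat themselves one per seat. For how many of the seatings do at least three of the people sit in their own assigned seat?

3205379

Sum C(11,i)·!(11-i) for i = 3..11:
  i=3: C(11,3)·!8 = 165·14833 = 2447445
  i=4: C(11,4)·!7 = 330·1854 = 611820
  i=5: C(11,5)·!6 = 462·265 = 122430
  i=6: C(11,6)·!5 = 462·44 = 20328
  i=7: C(11,7)·!4 = 330·9 = 2970
  i=8: C(11,8)·!3 = 165·2 = 330
  i=9: C(11,9)·!2 = 55·1 = 55
  i=10: C(11,10)·!1 = 11·0 = 0
  i=11: C(11,11)·!0 = 1·1 = 1
Total = 3205379.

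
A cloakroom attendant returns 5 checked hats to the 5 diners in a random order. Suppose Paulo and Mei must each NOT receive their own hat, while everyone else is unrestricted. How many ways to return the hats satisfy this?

Let A_j be the event that the j-th constrained one is fixed. By inclusion-exclusion over the 2 events:
Σ_{j=0}^{2} (-1)^j C(2,j)(5-j)!
= C(2,0)·5! - C(2,1)·4! + C(2,2)·3!
= 120 - 48 + 6
= 78

78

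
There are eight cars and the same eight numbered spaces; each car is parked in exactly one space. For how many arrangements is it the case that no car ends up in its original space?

14833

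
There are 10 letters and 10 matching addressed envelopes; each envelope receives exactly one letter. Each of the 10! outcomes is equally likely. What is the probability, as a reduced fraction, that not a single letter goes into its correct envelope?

16481/44800

Favorable outcomes: !10 = 1334961.
Total outcomes: 10! = 3628800.
Probability = 1334961/3628800 = 16481/44800.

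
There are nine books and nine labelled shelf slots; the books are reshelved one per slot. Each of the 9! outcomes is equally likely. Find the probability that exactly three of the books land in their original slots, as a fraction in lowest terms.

53/864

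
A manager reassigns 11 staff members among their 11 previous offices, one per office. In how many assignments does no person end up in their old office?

The number of derangements of 11 is !11 = Σ_{k=0}^{11} (-1)^k·11!/k!
= 11! - 11!/1! + 11!/2! - 11!/3! + 11!/4! - 11!/5! + 11!/6! - 11!/7! + 11!/8! - 11!/9! + 11!/10! - 11!/11!
= 39916800 - 39916800 + 19958400 - 6652800 + 1663200 - 332640 + 55440 - 7920 + 990 - 110 + 11 - 1
= 14684570

14684570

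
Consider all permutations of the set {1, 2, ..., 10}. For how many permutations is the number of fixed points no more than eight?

Sum C(10,i)·!(10-i) for i = 0..8:
  i=0: C(10,0)·!10 = 1·1334961 = 1334961
  i=1: C(10,1)·!9 = 10·133496 = 1334960
  i=2: C(10,2)·!8 = 45·14833 = 667485
  i=3: C(10,3)·!7 = 120·1854 = 222480
  i=4: C(10,4)·!6 = 210·265 = 55650
  i=5: C(10,5)·!5 = 252·44 = 11088
  i=6: C(10,6)·!4 = 210·9 = 1890
  i=7: C(10,7)·!3 = 120·2 = 240
  i=8: C(10,8)·!2 = 45·1 = 45
Total = 3628799.

3628799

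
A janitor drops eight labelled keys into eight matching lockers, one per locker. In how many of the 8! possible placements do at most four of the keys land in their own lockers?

40179

# with exactly i fixed is C(8,i)·!(8-i); sum over i=0..4:
  i=0: C(8,0)·!8 = 1·14833 = 14833
  i=1: C(8,1)·!7 = 8·1854 = 14832
  i=2: C(8,2)·!6 = 28·265 = 7420
  i=3: C(8,3)·!5 = 56·44 = 2464
  i=4: C(8,4)·!4 = 70·9 = 630
Total = 40179.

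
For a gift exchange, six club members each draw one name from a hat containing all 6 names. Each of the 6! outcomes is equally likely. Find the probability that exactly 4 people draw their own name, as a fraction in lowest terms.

Favorable outcomes: C(6,4)·!2 = 15·1 = 15.
Total outcomes: 6! = 720.
Probability = 15/720 = 1/48.

1/48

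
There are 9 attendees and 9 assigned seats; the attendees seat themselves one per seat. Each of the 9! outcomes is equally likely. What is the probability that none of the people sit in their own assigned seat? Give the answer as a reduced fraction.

16687/45360

Favorable outcomes: !9 = 133496.
Total outcomes: 9! = 362880.
Probability = 133496/362880 = 16687/45360.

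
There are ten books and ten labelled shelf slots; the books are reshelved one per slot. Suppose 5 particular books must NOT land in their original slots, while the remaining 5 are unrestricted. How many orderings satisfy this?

2170680

Let A_j be the event that the j-th constrained one is fixed. By inclusion-exclusion over the 5 events:
Σ_{j=0}^{5} (-1)^j C(5,j)(10-j)!
= C(5,0)·10! - C(5,1)·9! + C(5,2)·8! - C(5,3)·7! + C(5,4)·6! - C(5,5)·5!
= 3628800 - 1814400 + 403200 - 50400 + 3600 - 120
= 2170680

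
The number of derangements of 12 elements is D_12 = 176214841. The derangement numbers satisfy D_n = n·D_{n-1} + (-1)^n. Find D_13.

D_13 = 13·176214841 - 1 = 2290792932.

2290792932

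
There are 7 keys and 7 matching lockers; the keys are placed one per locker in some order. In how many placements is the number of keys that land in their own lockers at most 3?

4948

Sum C(7,i)·!(7-i) for i = 0..3:
  i=0: C(7,0)·!7 = 1·1854 = 1854
  i=1: C(7,1)·!6 = 7·265 = 1855
  i=2: C(7,2)·!5 = 21·44 = 924
  i=3: C(7,3)·!4 = 35·9 = 315
Total = 4948.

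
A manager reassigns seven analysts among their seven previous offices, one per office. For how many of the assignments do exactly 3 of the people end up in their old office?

315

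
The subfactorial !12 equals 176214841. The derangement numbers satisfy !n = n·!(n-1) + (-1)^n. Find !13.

!13 = 13·176214841 - 1 = 2290792932.

2290792932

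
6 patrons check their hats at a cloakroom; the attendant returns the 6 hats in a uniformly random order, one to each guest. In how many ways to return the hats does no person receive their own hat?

265

!6 = 6! · Σ_{k=0}^{6} (-1)^k/k!
= 6! - 6!/1! + 6!/2! - 6!/3! + 6!/4! - 6!/5! + 6!/6!
= 720 - 720 + 360 - 120 + 30 - 6 + 1
= 265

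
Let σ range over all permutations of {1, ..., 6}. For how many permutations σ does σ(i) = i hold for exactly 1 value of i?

264

Pick the single fixed position: C(6,1) = 6 ways.
The remaining 5 must be deranged: !5 = 44.
Total: 6 × 44 = 264.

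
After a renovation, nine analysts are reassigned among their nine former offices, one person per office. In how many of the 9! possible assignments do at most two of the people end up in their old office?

333737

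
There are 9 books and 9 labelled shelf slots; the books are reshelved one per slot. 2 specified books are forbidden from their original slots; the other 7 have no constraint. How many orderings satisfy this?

287280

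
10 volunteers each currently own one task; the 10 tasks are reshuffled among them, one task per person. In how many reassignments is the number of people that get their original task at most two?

Sum C(10,i)·!(10-i) for i = 0..2:
  i=0: C(10,0)·!10 = 1·1334961 = 1334961
  i=1: C(10,1)·!9 = 10·133496 = 1334960
  i=2: C(10,2)·!8 = 45·14833 = 667485
Total = 3337406.

3337406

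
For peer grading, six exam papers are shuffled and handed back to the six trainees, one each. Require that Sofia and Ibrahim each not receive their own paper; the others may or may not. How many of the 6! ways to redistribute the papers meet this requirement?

Inclusion-exclusion on the 2 forbidden self-matches:
Σ_{j=0}^{2} (-1)^j C(2,j)(6-j)!
= C(2,0)·6! - C(2,1)·5! + C(2,2)·4!
= 720 - 240 + 24
= 504

504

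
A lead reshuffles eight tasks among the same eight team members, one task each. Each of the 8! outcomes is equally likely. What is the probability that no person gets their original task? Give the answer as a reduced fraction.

2119/5760

Favorable outcomes: !8 = 14833.
Total outcomes: 8! = 40320.
Probability = 14833/40320 = 2119/5760.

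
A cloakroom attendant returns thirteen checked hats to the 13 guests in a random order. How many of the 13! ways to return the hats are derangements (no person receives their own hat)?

2290792932

By inclusion-exclusion, !13 = Σ (-1)^k · 13!/k! for k=0..13
= 13! - 13!/1! + 13!/2! - 13!/3! + 13!/4! - 13!/5! + 13!/6! - 13!/7! + 13!/8! - 13!/9! + 13!/10! - 13!/11! + 13!/12! - 13!/13!
= 6227020800 - 6227020800 + 3113510400 - 1037836800 + 259459200 - 51891840 + 8648640 - 1235520 + 154440 - 17160 + 1716 - 156 + 13 - 1
= 2290792932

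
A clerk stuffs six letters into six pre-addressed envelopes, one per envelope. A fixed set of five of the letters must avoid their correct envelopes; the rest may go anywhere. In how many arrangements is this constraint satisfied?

Inclusion-exclusion on the 5 forbidden self-matches:
Σ_{j=0}^{5} (-1)^j C(5,j)(6-j)!
= C(5,0)·6! - C(5,1)·5! + C(5,2)·4! - C(5,3)·3! + C(5,4)·2! - C(5,5)·1!
= 720 - 600 + 240 - 60 + 10 - 1
= 309

309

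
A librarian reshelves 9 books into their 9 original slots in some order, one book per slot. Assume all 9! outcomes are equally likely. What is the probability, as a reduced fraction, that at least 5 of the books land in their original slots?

1339/362880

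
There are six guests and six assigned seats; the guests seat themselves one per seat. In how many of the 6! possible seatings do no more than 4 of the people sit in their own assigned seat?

719

Sum C(6,i)·!(6-i) for i = 0..4:
  i=0: C(6,0)·!6 = 1·265 = 265
  i=1: C(6,1)·!5 = 6·44 = 264
  i=2: C(6,2)·!4 = 15·9 = 135
  i=3: C(6,3)·!3 = 20·2 = 40
  i=4: C(6,4)·!2 = 15·1 = 15
Total = 719.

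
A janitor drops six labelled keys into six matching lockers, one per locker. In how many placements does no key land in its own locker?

The number of derangements of 6 is !6 = Σ_{k=0}^{6} (-1)^k·6!/k!
= 6! - 6!/1! + 6!/2! - 6!/3! + 6!/4! - 6!/5! + 6!/6!
= 720 - 720 + 360 - 120 + 30 - 6 + 1
= 265

265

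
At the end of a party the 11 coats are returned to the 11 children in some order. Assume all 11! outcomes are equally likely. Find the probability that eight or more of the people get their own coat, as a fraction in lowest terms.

Favorable outcomes: Σ_{i≥8} C(11,i)·!(11-i) = 165·2 + 55·1 + 11·0 + 1·1 = 386.
Total outcomes: 11! = 39916800.
Probability = 386/39916800 = 193/19958400.

193/19958400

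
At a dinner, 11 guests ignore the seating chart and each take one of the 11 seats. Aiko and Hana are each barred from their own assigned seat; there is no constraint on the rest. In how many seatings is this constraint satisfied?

33022080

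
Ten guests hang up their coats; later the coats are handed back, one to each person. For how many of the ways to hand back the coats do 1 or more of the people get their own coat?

2293839

# with exactly i fixed is C(10,i)·!(10-i); sum over i=1..10:
  i=1: C(10,1)·!9 = 10·133496 = 1334960
  i=2: C(10,2)·!8 = 45·14833 = 667485
  i=3: C(10,3)·!7 = 120·1854 = 222480
  i=4: C(10,4)·!6 = 210·265 = 55650
  i=5: C(10,5)·!5 = 252·44 = 11088
  i=6: C(10,6)·!4 = 210·9 = 1890
  i=7: C(10,7)·!3 = 120·2 = 240
  i=8: C(10,8)·!2 = 45·1 = 45
  i=9: C(10,9)·!1 = 10·0 = 0
  i=10: C(10,10)·!0 = 1·1 = 1
Total = 2293839.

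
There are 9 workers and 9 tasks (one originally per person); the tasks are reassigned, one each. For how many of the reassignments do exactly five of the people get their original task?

1134

Choose which 5 of the 9 are fixed: C(9,5) = 126.
The remaining 4 must be deranged: !4 = 9.
Total: 126 × 9 = 1134.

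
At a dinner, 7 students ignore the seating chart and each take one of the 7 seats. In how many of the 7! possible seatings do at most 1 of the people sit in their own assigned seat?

# with exactly i fixed is C(7,i)·!(7-i); sum over i=0..1:
  i=0: C(7,0)·!7 = 1·1854 = 1854
  i=1: C(7,1)·!6 = 7·265 = 1855
Total = 3709.

3709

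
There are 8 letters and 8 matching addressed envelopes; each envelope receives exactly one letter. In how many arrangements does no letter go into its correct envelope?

14833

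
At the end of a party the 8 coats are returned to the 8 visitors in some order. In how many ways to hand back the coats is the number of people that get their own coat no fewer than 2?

10655

Sum C(8,i)·!(8-i) for i = 2..8:
  i=2: C(8,2)·!6 = 28·265 = 7420
  i=3: C(8,3)·!5 = 56·44 = 2464
  i=4: C(8,4)·!4 = 70·9 = 630
  i=5: C(8,5)·!3 = 56·2 = 112
  i=6: C(8,6)·!2 = 28·1 = 28
  i=7: C(8,7)·!1 = 8·0 = 0
  i=8: C(8,8)·!0 = 1·1 = 1
Total = 10655.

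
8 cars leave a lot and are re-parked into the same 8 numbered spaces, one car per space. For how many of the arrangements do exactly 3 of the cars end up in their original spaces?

Pick the 3 fixed positions: C(8,3) = 56 ways.
The other 5 form a derangement: !5 = 44.
Total: 56 × 44 = 2464.

2464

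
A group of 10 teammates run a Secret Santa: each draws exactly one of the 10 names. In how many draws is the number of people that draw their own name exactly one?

1334960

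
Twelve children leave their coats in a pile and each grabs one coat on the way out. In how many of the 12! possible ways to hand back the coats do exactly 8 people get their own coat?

Choose which 8 of the 12 are fixed: C(12,8) = 495.
The other 4 form a derangement: !4 = 9.
Total: 495 × 9 = 4455.

4455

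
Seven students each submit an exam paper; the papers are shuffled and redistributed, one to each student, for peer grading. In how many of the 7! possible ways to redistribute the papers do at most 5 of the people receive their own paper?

5039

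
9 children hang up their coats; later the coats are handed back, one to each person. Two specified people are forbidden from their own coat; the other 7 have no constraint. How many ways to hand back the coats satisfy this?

287280

Inclusion-exclusion on the 2 forbidden self-matches:
Σ_{j=0}^{2} (-1)^j C(2,j)(9-j)!
= C(2,0)·9! - C(2,1)·8! + C(2,2)·7!
= 362880 - 80640 + 5040
= 287280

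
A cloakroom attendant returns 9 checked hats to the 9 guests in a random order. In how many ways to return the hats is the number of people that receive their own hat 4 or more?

Sum C(9,i)·!(9-i) for i = 4..9:
  i=4: C(9,4)·!5 = 126·44 = 5544
  i=5: C(9,5)·!4 = 126·9 = 1134
  i=6: C(9,6)·!3 = 84·2 = 168
  i=7: C(9,7)·!2 = 36·1 = 36
  i=8: C(9,8)·!1 = 9·0 = 0
  i=9: C(9,9)·!0 = 1·1 = 1
Total = 6883.

6883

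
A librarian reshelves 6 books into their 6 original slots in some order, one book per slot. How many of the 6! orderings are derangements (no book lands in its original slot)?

265

Use !n = (n-1)(!(n-1) + !(n-2)).
!6 = 5·(44 + 9) = 5·53 = 265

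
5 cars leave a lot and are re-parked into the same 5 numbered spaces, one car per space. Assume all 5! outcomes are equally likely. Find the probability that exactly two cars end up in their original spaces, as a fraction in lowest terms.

Favorable outcomes: C(5,2)·!3 = 10·2 = 20.
Total outcomes: 5! = 120.
Probability = 20/120 = 1/6.

1/6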